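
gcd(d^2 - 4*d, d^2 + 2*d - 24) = d - 4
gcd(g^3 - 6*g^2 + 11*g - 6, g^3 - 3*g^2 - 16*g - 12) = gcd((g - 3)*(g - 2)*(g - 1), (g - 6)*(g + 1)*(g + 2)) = 1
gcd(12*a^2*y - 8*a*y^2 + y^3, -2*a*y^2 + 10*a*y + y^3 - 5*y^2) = -2*a*y + y^2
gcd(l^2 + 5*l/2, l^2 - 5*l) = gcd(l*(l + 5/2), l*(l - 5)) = l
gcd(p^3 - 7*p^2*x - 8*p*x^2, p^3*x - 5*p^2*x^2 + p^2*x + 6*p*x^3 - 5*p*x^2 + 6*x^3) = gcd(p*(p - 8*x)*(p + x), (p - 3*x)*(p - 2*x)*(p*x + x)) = 1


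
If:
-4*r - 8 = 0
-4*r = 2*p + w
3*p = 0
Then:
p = 0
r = -2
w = 8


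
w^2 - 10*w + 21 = (w - 7)*(w - 3)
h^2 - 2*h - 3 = (h - 3)*(h + 1)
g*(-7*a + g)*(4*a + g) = -28*a^2*g - 3*a*g^2 + g^3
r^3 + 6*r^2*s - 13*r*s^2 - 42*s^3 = (r - 3*s)*(r + 2*s)*(r + 7*s)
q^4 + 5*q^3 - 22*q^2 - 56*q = q*(q - 4)*(q + 2)*(q + 7)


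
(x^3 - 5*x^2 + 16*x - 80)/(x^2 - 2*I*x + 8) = (x^2 + x*(-5 + 4*I) - 20*I)/(x + 2*I)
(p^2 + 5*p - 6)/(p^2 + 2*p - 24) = (p - 1)/(p - 4)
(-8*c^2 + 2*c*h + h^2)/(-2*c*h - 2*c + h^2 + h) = (4*c + h)/(h + 1)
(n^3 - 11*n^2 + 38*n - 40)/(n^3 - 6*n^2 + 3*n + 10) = (n - 4)/(n + 1)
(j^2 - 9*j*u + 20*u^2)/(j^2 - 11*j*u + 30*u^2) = (-j + 4*u)/(-j + 6*u)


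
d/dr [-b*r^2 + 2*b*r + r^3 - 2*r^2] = -2*b*r + 2*b + 3*r^2 - 4*r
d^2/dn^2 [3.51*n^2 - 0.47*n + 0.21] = 7.02000000000000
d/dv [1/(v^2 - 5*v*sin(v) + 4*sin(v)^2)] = (5*v*cos(v) - 2*v + 5*sin(v) - 4*sin(2*v))/((v - 4*sin(v))^2*(v - sin(v))^2)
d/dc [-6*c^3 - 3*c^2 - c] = -18*c^2 - 6*c - 1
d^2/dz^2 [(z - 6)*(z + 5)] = 2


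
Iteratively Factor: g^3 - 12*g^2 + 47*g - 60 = (g - 3)*(g^2 - 9*g + 20) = (g - 4)*(g - 3)*(g - 5)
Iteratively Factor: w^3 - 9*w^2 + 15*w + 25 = (w - 5)*(w^2 - 4*w - 5) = (w - 5)*(w + 1)*(w - 5)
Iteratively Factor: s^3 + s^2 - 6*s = (s)*(s^2 + s - 6) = s*(s + 3)*(s - 2)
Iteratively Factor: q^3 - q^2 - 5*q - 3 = (q - 3)*(q^2 + 2*q + 1) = (q - 3)*(q + 1)*(q + 1)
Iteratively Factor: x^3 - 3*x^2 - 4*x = (x)*(x^2 - 3*x - 4) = x*(x - 4)*(x + 1)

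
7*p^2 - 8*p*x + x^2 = (-7*p + x)*(-p + x)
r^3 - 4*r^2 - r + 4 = (r - 4)*(r - 1)*(r + 1)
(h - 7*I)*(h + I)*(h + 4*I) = h^3 - 2*I*h^2 + 31*h + 28*I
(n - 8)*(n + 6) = n^2 - 2*n - 48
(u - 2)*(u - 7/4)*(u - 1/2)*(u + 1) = u^4 - 13*u^3/4 + 9*u^2/8 + 29*u/8 - 7/4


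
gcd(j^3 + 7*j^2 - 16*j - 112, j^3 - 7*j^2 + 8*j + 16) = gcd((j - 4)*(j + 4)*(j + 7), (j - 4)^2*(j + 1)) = j - 4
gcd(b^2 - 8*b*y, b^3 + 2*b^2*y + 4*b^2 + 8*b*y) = b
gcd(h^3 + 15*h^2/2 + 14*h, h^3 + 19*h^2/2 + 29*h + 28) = h^2 + 15*h/2 + 14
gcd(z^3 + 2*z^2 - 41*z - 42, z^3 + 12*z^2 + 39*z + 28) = z^2 + 8*z + 7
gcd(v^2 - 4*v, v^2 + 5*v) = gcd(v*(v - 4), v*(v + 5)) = v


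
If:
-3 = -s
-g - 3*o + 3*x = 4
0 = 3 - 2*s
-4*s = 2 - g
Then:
No Solution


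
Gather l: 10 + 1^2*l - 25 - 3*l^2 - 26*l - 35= -3*l^2 - 25*l - 50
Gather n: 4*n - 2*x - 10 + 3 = 4*n - 2*x - 7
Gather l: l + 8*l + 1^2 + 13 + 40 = 9*l + 54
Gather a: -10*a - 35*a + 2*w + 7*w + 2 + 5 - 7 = -45*a + 9*w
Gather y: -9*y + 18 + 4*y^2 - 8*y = 4*y^2 - 17*y + 18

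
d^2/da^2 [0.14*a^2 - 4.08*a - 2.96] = 0.280000000000000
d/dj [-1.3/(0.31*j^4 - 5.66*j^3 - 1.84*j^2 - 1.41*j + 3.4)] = (1.612*j^3 - 22.074*j^2 - 4.784*j - 1.833)/(-0.31*j^4 + 5.66*j^3 + 1.84*j^2 + 1.41*j - 3.4)^2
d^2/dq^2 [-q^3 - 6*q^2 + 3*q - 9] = -6*q - 12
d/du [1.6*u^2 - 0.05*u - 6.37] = 3.2*u - 0.05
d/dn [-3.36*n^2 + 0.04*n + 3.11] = 0.04 - 6.72*n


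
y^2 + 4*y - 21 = (y - 3)*(y + 7)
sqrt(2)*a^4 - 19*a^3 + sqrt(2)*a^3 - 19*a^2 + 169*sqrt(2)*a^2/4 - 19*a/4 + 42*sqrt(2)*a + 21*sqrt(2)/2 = (a + 1/2)*(a - 6*sqrt(2))*(a - 7*sqrt(2)/2)*(sqrt(2)*a + sqrt(2)/2)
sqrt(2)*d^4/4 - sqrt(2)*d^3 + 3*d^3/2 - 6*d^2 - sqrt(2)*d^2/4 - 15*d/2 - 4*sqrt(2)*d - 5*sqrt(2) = (d/2 + sqrt(2)/2)*(d - 5)*(d + 2*sqrt(2))*(sqrt(2)*d/2 + sqrt(2)/2)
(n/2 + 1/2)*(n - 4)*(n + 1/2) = n^3/2 - 5*n^2/4 - 11*n/4 - 1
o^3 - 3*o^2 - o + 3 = (o - 3)*(o - 1)*(o + 1)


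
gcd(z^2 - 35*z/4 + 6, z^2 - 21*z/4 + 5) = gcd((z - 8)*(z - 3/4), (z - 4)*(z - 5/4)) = 1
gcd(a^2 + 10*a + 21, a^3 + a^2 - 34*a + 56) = a + 7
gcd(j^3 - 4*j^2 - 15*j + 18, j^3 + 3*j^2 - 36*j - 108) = j^2 - 3*j - 18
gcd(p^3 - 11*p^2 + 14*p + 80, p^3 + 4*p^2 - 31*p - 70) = p^2 - 3*p - 10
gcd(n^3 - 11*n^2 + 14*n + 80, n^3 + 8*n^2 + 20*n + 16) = n + 2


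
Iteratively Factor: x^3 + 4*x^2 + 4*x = (x + 2)*(x^2 + 2*x) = (x + 2)^2*(x)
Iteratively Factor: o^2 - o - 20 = (o - 5)*(o + 4)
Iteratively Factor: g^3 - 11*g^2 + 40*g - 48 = (g - 3)*(g^2 - 8*g + 16) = (g - 4)*(g - 3)*(g - 4)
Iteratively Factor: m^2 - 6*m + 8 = (m - 2)*(m - 4)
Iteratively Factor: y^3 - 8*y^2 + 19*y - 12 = (y - 1)*(y^2 - 7*y + 12) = (y - 3)*(y - 1)*(y - 4)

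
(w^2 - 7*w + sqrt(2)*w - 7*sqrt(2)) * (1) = w^2 - 7*w + sqrt(2)*w - 7*sqrt(2)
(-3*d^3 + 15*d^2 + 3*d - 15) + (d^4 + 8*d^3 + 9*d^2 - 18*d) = d^4 + 5*d^3 + 24*d^2 - 15*d - 15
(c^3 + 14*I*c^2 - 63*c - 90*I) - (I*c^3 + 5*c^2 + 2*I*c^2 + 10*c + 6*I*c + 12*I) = c^3 - I*c^3 - 5*c^2 + 12*I*c^2 - 73*c - 6*I*c - 102*I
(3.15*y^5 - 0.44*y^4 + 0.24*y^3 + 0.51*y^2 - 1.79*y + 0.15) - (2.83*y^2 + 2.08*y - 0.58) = 3.15*y^5 - 0.44*y^4 + 0.24*y^3 - 2.32*y^2 - 3.87*y + 0.73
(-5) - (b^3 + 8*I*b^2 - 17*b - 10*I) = -b^3 - 8*I*b^2 + 17*b - 5 + 10*I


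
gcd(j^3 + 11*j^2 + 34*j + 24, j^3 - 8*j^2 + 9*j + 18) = j + 1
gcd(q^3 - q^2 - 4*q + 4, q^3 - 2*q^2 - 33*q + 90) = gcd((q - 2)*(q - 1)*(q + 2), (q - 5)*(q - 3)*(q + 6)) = 1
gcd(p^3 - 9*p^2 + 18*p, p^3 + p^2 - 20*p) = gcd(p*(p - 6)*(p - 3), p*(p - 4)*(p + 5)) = p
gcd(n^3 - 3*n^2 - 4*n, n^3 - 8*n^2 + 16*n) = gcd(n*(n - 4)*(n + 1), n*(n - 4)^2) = n^2 - 4*n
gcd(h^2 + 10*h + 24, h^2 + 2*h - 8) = h + 4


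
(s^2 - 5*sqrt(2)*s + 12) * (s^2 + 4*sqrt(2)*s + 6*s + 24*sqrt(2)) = s^4 - sqrt(2)*s^3 + 6*s^3 - 28*s^2 - 6*sqrt(2)*s^2 - 168*s + 48*sqrt(2)*s + 288*sqrt(2)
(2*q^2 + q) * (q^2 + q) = 2*q^4 + 3*q^3 + q^2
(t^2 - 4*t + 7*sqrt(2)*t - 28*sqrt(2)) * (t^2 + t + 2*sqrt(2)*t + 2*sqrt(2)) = t^4 - 3*t^3 + 9*sqrt(2)*t^3 - 27*sqrt(2)*t^2 + 24*t^2 - 84*t - 36*sqrt(2)*t - 112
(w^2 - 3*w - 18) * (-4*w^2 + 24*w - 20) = -4*w^4 + 36*w^3 - 20*w^2 - 372*w + 360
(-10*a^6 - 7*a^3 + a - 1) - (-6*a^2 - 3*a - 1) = -10*a^6 - 7*a^3 + 6*a^2 + 4*a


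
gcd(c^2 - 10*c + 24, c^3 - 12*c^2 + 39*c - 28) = c - 4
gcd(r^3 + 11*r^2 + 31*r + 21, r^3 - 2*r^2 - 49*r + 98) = r + 7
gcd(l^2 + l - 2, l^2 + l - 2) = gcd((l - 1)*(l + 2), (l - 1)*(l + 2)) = l^2 + l - 2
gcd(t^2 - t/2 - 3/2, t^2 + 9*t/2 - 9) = t - 3/2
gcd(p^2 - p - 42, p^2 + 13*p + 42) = p + 6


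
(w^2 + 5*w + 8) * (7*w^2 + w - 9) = 7*w^4 + 36*w^3 + 52*w^2 - 37*w - 72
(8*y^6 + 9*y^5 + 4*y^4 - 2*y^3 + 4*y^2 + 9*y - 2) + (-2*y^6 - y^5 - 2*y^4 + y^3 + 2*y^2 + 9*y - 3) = 6*y^6 + 8*y^5 + 2*y^4 - y^3 + 6*y^2 + 18*y - 5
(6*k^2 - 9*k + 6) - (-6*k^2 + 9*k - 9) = 12*k^2 - 18*k + 15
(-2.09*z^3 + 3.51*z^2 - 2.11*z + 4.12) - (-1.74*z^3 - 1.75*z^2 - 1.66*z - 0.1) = -0.35*z^3 + 5.26*z^2 - 0.45*z + 4.22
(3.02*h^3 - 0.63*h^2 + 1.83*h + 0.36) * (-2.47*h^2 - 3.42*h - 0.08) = -7.4594*h^5 - 8.7723*h^4 - 2.6071*h^3 - 7.0974*h^2 - 1.3776*h - 0.0288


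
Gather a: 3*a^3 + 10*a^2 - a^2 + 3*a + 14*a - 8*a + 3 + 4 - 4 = 3*a^3 + 9*a^2 + 9*a + 3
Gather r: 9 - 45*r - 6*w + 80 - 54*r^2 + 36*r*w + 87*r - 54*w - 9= -54*r^2 + r*(36*w + 42) - 60*w + 80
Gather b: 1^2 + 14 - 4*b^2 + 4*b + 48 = -4*b^2 + 4*b + 63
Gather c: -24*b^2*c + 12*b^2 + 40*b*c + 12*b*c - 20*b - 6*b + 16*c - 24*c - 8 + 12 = 12*b^2 - 26*b + c*(-24*b^2 + 52*b - 8) + 4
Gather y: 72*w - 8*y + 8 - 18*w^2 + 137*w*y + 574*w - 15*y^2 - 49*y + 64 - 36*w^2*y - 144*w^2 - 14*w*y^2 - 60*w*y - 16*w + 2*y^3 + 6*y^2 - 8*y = -162*w^2 + 630*w + 2*y^3 + y^2*(-14*w - 9) + y*(-36*w^2 + 77*w - 65) + 72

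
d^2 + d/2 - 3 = (d - 3/2)*(d + 2)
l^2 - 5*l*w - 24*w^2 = (l - 8*w)*(l + 3*w)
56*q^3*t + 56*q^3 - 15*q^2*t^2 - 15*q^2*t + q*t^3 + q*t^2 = (-8*q + t)*(-7*q + t)*(q*t + q)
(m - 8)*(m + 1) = m^2 - 7*m - 8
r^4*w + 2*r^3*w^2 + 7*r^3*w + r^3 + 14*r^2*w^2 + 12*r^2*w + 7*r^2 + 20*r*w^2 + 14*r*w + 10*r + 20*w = (r + 2)*(r + 5)*(r + 2*w)*(r*w + 1)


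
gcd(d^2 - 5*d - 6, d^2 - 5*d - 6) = d^2 - 5*d - 6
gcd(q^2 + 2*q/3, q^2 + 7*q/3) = q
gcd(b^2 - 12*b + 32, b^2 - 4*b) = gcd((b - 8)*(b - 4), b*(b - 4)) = b - 4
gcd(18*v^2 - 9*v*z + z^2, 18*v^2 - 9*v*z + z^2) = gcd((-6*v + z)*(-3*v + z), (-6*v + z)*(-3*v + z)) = 18*v^2 - 9*v*z + z^2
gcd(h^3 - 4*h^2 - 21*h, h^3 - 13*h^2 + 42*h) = h^2 - 7*h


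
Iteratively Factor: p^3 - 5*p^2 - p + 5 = (p - 1)*(p^2 - 4*p - 5) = (p - 1)*(p + 1)*(p - 5)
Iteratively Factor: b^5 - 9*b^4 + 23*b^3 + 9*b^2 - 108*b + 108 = (b - 2)*(b^4 - 7*b^3 + 9*b^2 + 27*b - 54) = (b - 3)*(b - 2)*(b^3 - 4*b^2 - 3*b + 18) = (b - 3)^2*(b - 2)*(b^2 - b - 6) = (b - 3)^3*(b - 2)*(b + 2)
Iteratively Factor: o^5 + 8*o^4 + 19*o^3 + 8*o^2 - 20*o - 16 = (o - 1)*(o^4 + 9*o^3 + 28*o^2 + 36*o + 16) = (o - 1)*(o + 2)*(o^3 + 7*o^2 + 14*o + 8) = (o - 1)*(o + 1)*(o + 2)*(o^2 + 6*o + 8) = (o - 1)*(o + 1)*(o + 2)*(o + 4)*(o + 2)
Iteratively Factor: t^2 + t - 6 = (t + 3)*(t - 2)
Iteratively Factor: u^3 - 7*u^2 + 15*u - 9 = (u - 3)*(u^2 - 4*u + 3) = (u - 3)^2*(u - 1)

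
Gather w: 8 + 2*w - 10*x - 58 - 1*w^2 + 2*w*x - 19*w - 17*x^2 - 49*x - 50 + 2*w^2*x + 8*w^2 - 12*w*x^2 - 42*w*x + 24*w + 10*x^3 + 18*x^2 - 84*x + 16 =w^2*(2*x + 7) + w*(-12*x^2 - 40*x + 7) + 10*x^3 + x^2 - 143*x - 84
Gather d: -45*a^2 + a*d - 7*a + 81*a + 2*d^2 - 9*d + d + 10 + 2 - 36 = -45*a^2 + 74*a + 2*d^2 + d*(a - 8) - 24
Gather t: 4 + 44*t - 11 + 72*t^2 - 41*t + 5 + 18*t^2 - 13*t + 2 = 90*t^2 - 10*t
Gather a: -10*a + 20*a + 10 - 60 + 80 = 10*a + 30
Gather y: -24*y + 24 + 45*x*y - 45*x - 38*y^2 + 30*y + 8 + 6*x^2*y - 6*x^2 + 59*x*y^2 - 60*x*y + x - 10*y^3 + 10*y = -6*x^2 - 44*x - 10*y^3 + y^2*(59*x - 38) + y*(6*x^2 - 15*x + 16) + 32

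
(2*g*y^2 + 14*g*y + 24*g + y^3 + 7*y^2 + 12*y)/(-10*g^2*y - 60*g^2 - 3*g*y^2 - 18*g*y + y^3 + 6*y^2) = (y^2 + 7*y + 12)/(-5*g*y - 30*g + y^2 + 6*y)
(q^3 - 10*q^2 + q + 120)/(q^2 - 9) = (q^2 - 13*q + 40)/(q - 3)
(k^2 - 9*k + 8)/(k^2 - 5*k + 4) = (k - 8)/(k - 4)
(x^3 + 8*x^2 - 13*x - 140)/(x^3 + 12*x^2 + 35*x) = (x - 4)/x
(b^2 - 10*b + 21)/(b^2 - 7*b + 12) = (b - 7)/(b - 4)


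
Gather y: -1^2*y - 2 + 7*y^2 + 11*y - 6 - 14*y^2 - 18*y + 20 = -7*y^2 - 8*y + 12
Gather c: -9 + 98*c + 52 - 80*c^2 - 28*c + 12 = -80*c^2 + 70*c + 55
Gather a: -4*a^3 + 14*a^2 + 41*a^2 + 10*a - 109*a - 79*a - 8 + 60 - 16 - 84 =-4*a^3 + 55*a^2 - 178*a - 48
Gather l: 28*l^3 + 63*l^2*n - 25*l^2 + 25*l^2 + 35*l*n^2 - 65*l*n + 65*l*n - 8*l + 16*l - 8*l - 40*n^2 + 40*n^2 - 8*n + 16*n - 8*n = 28*l^3 + 63*l^2*n + 35*l*n^2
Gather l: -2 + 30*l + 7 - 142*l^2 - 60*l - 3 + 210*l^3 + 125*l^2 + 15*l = 210*l^3 - 17*l^2 - 15*l + 2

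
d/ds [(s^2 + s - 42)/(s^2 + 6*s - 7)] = 5/(s^2 - 2*s + 1)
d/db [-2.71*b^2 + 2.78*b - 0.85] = 2.78 - 5.42*b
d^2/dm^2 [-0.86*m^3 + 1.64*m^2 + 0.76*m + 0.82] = 3.28 - 5.16*m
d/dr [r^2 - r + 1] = 2*r - 1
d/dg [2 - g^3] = -3*g^2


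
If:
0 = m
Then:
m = 0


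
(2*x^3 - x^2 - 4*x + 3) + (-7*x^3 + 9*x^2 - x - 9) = -5*x^3 + 8*x^2 - 5*x - 6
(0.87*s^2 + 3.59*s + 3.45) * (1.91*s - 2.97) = 1.6617*s^3 + 4.273*s^2 - 4.0728*s - 10.2465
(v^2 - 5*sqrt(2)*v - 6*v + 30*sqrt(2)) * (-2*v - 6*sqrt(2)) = -2*v^3 + 4*sqrt(2)*v^2 + 12*v^2 - 24*sqrt(2)*v + 60*v - 360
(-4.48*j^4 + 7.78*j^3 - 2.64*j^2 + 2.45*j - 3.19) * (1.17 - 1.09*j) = 4.8832*j^5 - 13.7218*j^4 + 11.9802*j^3 - 5.7593*j^2 + 6.3436*j - 3.7323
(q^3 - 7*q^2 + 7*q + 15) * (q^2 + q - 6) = q^5 - 6*q^4 - 6*q^3 + 64*q^2 - 27*q - 90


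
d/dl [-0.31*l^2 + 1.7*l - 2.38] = 1.7 - 0.62*l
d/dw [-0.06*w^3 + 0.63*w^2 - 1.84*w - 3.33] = -0.18*w^2 + 1.26*w - 1.84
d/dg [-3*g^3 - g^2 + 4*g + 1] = -9*g^2 - 2*g + 4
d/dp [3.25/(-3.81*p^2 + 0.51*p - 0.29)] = (24.765*p - 1.6575)/(3.81*p^2 - 0.51*p + 0.29)^2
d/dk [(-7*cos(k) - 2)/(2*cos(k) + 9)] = 59*sin(k)/(2*cos(k) + 9)^2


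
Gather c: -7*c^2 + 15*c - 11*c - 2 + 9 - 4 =-7*c^2 + 4*c + 3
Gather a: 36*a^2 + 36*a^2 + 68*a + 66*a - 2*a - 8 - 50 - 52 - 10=72*a^2 + 132*a - 120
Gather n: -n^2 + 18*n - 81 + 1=-n^2 + 18*n - 80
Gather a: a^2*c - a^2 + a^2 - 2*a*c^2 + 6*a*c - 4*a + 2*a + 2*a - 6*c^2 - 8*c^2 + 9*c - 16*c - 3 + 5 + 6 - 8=a^2*c + a*(-2*c^2 + 6*c) - 14*c^2 - 7*c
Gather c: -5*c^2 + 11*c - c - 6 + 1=-5*c^2 + 10*c - 5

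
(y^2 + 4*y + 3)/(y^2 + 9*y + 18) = (y + 1)/(y + 6)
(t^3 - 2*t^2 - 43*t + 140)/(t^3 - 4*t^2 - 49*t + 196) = (t - 5)/(t - 7)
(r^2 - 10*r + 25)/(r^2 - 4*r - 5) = (r - 5)/(r + 1)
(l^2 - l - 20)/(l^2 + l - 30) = (l + 4)/(l + 6)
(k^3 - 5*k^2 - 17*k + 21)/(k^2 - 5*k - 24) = (k^2 - 8*k + 7)/(k - 8)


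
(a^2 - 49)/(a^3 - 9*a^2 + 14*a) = (a + 7)/(a*(a - 2))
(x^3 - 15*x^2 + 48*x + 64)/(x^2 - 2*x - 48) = (x^2 - 7*x - 8)/(x + 6)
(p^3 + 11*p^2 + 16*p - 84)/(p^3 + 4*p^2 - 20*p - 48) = (p^2 + 5*p - 14)/(p^2 - 2*p - 8)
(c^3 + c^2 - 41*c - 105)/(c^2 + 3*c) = c - 2 - 35/c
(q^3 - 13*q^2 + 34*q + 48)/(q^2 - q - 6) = (-q^3 + 13*q^2 - 34*q - 48)/(-q^2 + q + 6)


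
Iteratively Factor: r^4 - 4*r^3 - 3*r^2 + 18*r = (r)*(r^3 - 4*r^2 - 3*r + 18) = r*(r - 3)*(r^2 - r - 6) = r*(r - 3)*(r + 2)*(r - 3)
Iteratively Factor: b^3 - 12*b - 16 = (b + 2)*(b^2 - 2*b - 8) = (b + 2)^2*(b - 4)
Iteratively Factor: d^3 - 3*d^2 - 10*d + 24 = (d - 4)*(d^2 + d - 6) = (d - 4)*(d - 2)*(d + 3)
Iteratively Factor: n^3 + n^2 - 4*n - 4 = (n + 2)*(n^2 - n - 2) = (n + 1)*(n + 2)*(n - 2)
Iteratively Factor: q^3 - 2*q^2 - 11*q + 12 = (q + 3)*(q^2 - 5*q + 4) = (q - 4)*(q + 3)*(q - 1)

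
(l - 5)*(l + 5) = l^2 - 25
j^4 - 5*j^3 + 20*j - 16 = (j - 4)*(j - 2)*(j - 1)*(j + 2)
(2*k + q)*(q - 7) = 2*k*q - 14*k + q^2 - 7*q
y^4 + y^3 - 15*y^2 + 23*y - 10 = (y - 2)*(y - 1)^2*(y + 5)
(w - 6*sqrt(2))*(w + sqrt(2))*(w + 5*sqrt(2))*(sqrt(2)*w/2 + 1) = sqrt(2)*w^4/2 + w^3 - 31*sqrt(2)*w^2 - 122*w - 60*sqrt(2)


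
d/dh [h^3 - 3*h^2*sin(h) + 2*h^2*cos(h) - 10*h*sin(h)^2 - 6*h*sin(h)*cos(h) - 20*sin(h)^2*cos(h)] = -2*h^2*sin(h) - 3*h^2*cos(h) + 3*h^2 - 6*h*sin(h) - 10*h*sin(2*h) + 4*h*cos(h) - 6*h*cos(2*h) + 5*sin(h) - 3*sin(2*h) - 15*sin(3*h) + 5*cos(2*h) - 5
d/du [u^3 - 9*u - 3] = 3*u^2 - 9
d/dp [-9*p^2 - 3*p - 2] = -18*p - 3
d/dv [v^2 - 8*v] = 2*v - 8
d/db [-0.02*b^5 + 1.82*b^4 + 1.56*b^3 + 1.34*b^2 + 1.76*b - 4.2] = -0.1*b^4 + 7.28*b^3 + 4.68*b^2 + 2.68*b + 1.76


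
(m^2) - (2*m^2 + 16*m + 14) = -m^2 - 16*m - 14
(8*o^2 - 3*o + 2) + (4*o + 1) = 8*o^2 + o + 3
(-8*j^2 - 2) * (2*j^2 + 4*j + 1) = -16*j^4 - 32*j^3 - 12*j^2 - 8*j - 2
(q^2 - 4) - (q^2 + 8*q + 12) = -8*q - 16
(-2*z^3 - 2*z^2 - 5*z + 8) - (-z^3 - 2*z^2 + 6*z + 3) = -z^3 - 11*z + 5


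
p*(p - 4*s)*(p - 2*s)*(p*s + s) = p^4*s - 6*p^3*s^2 + p^3*s + 8*p^2*s^3 - 6*p^2*s^2 + 8*p*s^3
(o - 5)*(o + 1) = o^2 - 4*o - 5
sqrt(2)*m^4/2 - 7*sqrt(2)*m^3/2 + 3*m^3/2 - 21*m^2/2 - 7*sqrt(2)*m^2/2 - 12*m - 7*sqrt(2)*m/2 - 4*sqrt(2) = (m - 8)*(m + 1)*(m + sqrt(2))*(sqrt(2)*m/2 + 1/2)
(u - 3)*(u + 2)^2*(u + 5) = u^4 + 6*u^3 - 3*u^2 - 52*u - 60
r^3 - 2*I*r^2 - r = r*(r - I)^2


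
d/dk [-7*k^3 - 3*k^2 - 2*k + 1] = -21*k^2 - 6*k - 2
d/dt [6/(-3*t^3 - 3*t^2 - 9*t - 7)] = 18*(3*t^2 + 2*t + 3)/(3*t^3 + 3*t^2 + 9*t + 7)^2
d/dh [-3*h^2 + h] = 1 - 6*h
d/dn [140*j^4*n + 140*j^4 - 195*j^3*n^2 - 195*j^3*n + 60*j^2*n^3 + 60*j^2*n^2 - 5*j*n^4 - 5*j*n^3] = 5*j*(28*j^3 - 78*j^2*n - 39*j^2 + 36*j*n^2 + 24*j*n - 4*n^3 - 3*n^2)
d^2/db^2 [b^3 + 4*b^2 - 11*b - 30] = 6*b + 8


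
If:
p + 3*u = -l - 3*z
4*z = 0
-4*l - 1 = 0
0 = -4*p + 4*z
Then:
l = -1/4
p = 0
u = 1/12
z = 0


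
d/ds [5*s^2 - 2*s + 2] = 10*s - 2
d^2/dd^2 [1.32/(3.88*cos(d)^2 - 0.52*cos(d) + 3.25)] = (-79.487232*(1 - cos(d)^2)^2 + 7.989696*cos(d)^3 + 26.480256*cos(d)^2 - 18.210192*cos(d) + 46.910688)/(3.88*cos(d)^2 - 0.52*cos(d) + 3.25)^3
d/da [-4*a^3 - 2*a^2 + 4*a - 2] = -12*a^2 - 4*a + 4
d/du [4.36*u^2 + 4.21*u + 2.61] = 8.72*u + 4.21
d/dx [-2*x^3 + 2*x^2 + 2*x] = -6*x^2 + 4*x + 2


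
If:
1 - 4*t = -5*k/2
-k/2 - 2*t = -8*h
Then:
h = 7*t/20 - 1/40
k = 8*t/5 - 2/5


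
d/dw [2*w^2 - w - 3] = 4*w - 1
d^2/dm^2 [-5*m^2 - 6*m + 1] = -10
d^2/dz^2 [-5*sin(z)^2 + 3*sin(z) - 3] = -3*sin(z) - 10*cos(2*z)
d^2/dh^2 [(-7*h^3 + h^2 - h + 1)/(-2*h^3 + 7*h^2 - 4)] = 2*(94*h^6 + 12*h^5 - 402*h^4 + 413*h^3 - 279*h^2 + 444*h - 44)/(8*h^9 - 84*h^8 + 294*h^7 - 295*h^6 - 336*h^5 + 588*h^4 + 96*h^3 - 336*h^2 + 64)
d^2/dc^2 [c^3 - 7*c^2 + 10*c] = 6*c - 14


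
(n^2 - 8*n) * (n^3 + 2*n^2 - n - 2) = n^5 - 6*n^4 - 17*n^3 + 6*n^2 + 16*n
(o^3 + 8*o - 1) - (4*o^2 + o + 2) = o^3 - 4*o^2 + 7*o - 3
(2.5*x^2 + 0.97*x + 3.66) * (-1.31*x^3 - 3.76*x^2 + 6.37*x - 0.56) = -3.275*x^5 - 10.6707*x^4 + 7.4832*x^3 - 8.9827*x^2 + 22.771*x - 2.0496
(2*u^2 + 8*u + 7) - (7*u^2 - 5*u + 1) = -5*u^2 + 13*u + 6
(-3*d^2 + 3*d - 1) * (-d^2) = 3*d^4 - 3*d^3 + d^2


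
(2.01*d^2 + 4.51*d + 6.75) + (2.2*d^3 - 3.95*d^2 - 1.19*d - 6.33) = 2.2*d^3 - 1.94*d^2 + 3.32*d + 0.42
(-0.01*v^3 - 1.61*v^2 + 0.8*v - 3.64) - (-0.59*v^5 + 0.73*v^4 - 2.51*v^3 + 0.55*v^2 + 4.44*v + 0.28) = 0.59*v^5 - 0.73*v^4 + 2.5*v^3 - 2.16*v^2 - 3.64*v - 3.92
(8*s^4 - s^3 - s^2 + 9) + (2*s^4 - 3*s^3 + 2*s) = 10*s^4 - 4*s^3 - s^2 + 2*s + 9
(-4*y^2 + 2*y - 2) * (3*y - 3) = -12*y^3 + 18*y^2 - 12*y + 6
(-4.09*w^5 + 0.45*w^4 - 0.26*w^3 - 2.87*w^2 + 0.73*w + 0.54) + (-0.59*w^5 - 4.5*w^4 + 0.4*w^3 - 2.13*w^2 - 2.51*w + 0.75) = -4.68*w^5 - 4.05*w^4 + 0.14*w^3 - 5.0*w^2 - 1.78*w + 1.29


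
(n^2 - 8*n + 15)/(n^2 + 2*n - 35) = (n - 3)/(n + 7)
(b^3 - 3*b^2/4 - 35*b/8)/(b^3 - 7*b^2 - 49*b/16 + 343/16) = 2*b*(2*b - 5)/(4*b^2 - 35*b + 49)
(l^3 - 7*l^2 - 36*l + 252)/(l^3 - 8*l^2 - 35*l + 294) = (l - 6)/(l - 7)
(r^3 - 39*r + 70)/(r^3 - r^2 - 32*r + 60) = (r + 7)/(r + 6)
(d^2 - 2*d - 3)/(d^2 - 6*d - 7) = (d - 3)/(d - 7)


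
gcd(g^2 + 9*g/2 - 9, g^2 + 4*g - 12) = g + 6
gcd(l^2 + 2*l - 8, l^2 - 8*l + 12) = l - 2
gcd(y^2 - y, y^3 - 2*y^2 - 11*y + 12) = y - 1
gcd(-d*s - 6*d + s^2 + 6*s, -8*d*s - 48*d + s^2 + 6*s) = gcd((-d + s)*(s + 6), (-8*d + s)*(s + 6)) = s + 6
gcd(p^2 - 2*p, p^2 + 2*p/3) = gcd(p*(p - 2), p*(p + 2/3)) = p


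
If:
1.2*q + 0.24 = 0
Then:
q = -0.20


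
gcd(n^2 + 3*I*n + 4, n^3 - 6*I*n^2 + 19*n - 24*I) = n - I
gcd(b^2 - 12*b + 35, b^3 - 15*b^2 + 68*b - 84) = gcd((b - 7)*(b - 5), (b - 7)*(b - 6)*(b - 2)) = b - 7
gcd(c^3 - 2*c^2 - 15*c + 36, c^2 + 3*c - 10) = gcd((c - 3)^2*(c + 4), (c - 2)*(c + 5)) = 1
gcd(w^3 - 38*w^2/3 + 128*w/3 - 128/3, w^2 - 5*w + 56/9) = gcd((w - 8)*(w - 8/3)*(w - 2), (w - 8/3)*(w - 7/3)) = w - 8/3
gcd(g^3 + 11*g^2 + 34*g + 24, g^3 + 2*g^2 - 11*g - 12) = g^2 + 5*g + 4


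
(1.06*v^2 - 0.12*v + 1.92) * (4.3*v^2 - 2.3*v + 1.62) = 4.558*v^4 - 2.954*v^3 + 10.2492*v^2 - 4.6104*v + 3.1104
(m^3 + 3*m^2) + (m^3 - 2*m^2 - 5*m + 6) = 2*m^3 + m^2 - 5*m + 6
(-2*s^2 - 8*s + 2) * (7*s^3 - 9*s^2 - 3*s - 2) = -14*s^5 - 38*s^4 + 92*s^3 + 10*s^2 + 10*s - 4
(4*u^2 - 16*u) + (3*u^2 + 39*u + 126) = 7*u^2 + 23*u + 126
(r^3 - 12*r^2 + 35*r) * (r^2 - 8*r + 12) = r^5 - 20*r^4 + 143*r^3 - 424*r^2 + 420*r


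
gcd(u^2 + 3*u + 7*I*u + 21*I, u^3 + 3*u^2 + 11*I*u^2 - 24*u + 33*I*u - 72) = u + 3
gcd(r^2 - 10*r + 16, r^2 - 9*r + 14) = r - 2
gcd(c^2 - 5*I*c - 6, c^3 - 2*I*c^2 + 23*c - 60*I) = c - 3*I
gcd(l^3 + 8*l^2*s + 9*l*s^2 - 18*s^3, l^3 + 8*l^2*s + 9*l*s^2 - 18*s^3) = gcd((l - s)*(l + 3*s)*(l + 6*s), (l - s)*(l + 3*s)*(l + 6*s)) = -l^3 - 8*l^2*s - 9*l*s^2 + 18*s^3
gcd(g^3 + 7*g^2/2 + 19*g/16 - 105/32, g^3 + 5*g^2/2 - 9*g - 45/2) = g + 5/2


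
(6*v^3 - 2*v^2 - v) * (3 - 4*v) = -24*v^4 + 26*v^3 - 2*v^2 - 3*v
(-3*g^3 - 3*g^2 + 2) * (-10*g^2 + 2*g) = 30*g^5 + 24*g^4 - 6*g^3 - 20*g^2 + 4*g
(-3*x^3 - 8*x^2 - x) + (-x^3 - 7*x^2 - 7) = -4*x^3 - 15*x^2 - x - 7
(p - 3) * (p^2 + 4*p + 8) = p^3 + p^2 - 4*p - 24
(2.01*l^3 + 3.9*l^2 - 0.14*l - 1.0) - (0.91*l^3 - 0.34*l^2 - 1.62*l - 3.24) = 1.1*l^3 + 4.24*l^2 + 1.48*l + 2.24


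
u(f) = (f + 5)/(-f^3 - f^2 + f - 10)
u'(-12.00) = 0.00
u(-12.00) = 0.00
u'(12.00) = 0.00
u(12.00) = -0.00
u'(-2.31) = 0.80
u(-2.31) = -0.51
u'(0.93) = 0.08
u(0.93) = -0.55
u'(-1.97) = 0.18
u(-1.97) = -0.37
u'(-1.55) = 0.00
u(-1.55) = -0.34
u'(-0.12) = -0.16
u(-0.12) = -0.48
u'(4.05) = 0.05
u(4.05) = -0.10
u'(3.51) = 0.08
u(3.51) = -0.14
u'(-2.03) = 0.23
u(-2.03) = -0.38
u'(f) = (f + 5)*(3*f^2 + 2*f - 1)/(-f^3 - f^2 + f - 10)^2 + 1/(-f^3 - f^2 + f - 10) = (-f^3 - f^2 + f + (f + 5)*(3*f^2 + 2*f - 1) - 10)/(f^3 + f^2 - f + 10)^2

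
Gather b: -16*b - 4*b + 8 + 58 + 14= 80 - 20*b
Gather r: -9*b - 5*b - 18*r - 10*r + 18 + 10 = -14*b - 28*r + 28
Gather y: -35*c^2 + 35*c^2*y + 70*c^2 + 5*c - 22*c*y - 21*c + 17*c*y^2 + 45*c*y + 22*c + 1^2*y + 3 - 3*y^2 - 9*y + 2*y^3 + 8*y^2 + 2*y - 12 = 35*c^2 + 6*c + 2*y^3 + y^2*(17*c + 5) + y*(35*c^2 + 23*c - 6) - 9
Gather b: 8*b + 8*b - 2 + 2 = 16*b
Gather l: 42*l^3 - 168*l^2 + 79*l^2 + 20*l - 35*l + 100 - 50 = 42*l^3 - 89*l^2 - 15*l + 50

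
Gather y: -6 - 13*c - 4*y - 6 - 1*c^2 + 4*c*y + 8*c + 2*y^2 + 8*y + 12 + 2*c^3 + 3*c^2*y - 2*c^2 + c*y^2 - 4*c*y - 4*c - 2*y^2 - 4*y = 2*c^3 + 3*c^2*y - 3*c^2 + c*y^2 - 9*c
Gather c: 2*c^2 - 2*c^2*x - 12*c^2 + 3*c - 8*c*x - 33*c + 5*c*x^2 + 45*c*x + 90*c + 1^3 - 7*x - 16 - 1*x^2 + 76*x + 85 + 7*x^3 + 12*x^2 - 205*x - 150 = c^2*(-2*x - 10) + c*(5*x^2 + 37*x + 60) + 7*x^3 + 11*x^2 - 136*x - 80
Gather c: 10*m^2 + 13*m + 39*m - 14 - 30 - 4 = 10*m^2 + 52*m - 48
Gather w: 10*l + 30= 10*l + 30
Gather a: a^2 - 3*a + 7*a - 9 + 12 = a^2 + 4*a + 3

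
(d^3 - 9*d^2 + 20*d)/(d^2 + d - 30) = d*(d - 4)/(d + 6)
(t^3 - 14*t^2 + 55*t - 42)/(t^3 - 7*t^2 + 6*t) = (t - 7)/t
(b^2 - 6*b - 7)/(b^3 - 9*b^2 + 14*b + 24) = (b - 7)/(b^2 - 10*b + 24)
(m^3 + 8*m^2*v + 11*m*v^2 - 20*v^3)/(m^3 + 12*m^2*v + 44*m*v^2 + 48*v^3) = (m^2 + 4*m*v - 5*v^2)/(m^2 + 8*m*v + 12*v^2)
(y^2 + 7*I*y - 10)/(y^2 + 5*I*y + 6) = (y^2 + 7*I*y - 10)/(y^2 + 5*I*y + 6)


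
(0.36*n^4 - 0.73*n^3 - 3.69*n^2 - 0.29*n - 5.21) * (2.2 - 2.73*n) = -0.9828*n^5 + 2.7849*n^4 + 8.4677*n^3 - 7.3263*n^2 + 13.5853*n - 11.462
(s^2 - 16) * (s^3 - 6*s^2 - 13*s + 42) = s^5 - 6*s^4 - 29*s^3 + 138*s^2 + 208*s - 672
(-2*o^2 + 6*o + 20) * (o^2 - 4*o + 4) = -2*o^4 + 14*o^3 - 12*o^2 - 56*o + 80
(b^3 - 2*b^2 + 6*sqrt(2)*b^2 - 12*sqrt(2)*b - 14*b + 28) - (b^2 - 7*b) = b^3 - 3*b^2 + 6*sqrt(2)*b^2 - 12*sqrt(2)*b - 7*b + 28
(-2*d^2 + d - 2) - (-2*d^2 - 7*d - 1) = 8*d - 1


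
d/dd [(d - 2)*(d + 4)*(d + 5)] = 3*d^2 + 14*d + 2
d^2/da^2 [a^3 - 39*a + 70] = 6*a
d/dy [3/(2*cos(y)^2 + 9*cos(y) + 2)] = 3*(4*cos(y) + 9)*sin(y)/(9*cos(y) + cos(2*y) + 3)^2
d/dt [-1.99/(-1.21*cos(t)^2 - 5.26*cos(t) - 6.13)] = (4.8158*cos(t) + 10.4674)*sin(t)/(1.21*cos(t)^2 + 5.26*cos(t) + 6.13)^2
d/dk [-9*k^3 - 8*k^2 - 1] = k*(-27*k - 16)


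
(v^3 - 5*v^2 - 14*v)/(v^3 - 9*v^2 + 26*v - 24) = v*(v^2 - 5*v - 14)/(v^3 - 9*v^2 + 26*v - 24)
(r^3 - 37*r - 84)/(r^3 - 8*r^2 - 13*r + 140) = (r + 3)/(r - 5)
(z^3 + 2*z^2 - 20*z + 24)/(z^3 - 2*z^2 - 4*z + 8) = (z + 6)/(z + 2)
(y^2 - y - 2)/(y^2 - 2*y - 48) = (-y^2 + y + 2)/(-y^2 + 2*y + 48)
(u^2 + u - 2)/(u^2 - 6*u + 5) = (u + 2)/(u - 5)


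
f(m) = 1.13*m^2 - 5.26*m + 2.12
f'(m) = 2.26*m - 5.26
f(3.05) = -3.41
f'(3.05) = 1.63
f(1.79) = -3.67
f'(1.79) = -1.21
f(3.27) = -3.00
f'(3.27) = 2.13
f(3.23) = -3.08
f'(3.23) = 2.04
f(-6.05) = 75.30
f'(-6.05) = -18.93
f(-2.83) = 26.06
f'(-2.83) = -11.66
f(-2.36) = 20.83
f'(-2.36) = -10.59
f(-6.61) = 86.26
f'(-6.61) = -20.20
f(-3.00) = 28.07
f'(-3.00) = -12.04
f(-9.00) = 140.99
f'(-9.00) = -25.60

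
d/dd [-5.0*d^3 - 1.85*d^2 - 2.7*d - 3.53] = -15.0*d^2 - 3.7*d - 2.7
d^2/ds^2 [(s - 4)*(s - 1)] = 2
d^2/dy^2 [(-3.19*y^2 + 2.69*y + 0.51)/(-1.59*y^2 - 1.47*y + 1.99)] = (-28.513152*y^3 + 52.824888*y^2 - 58.220712*y + 4.095824)/(4.019679*y^6 + 11.148921*y^5 - 4.785264*y^4 - 24.730839*y^3 + 5.989104*y^2 + 17.464041*y - 7.880599)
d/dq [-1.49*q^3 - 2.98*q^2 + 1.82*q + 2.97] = -4.47*q^2 - 5.96*q + 1.82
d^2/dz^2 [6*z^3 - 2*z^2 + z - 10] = 36*z - 4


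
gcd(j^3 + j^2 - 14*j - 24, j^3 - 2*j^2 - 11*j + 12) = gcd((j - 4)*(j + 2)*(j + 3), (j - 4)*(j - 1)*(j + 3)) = j^2 - j - 12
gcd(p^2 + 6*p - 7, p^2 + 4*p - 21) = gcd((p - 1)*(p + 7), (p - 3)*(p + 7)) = p + 7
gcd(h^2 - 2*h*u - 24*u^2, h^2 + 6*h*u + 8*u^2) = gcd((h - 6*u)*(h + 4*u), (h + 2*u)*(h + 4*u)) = h + 4*u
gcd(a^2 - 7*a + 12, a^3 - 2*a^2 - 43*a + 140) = a - 4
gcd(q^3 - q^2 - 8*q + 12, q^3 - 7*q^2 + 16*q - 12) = q^2 - 4*q + 4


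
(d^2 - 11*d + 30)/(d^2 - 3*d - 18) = (d - 5)/(d + 3)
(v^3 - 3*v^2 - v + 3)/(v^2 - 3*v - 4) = (v^2 - 4*v + 3)/(v - 4)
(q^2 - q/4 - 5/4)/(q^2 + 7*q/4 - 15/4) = (q + 1)/(q + 3)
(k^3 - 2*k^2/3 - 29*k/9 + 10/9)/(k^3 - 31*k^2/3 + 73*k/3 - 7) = (3*k^2 - k - 10)/(3*(k^2 - 10*k + 21))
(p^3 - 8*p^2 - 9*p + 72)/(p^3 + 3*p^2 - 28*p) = (p^3 - 8*p^2 - 9*p + 72)/(p*(p^2 + 3*p - 28))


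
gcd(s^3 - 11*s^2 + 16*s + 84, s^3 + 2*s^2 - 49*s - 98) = s^2 - 5*s - 14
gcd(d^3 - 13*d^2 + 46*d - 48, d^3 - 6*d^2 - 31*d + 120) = d^2 - 11*d + 24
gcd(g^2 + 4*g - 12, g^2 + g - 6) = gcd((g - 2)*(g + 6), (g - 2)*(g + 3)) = g - 2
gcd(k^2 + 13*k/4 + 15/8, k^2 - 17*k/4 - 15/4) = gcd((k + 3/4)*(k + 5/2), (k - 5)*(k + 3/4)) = k + 3/4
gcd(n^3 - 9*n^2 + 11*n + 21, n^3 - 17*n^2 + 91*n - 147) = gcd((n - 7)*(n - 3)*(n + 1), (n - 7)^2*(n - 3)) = n^2 - 10*n + 21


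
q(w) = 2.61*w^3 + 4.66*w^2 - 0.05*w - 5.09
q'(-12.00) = 1015.63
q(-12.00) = -3843.53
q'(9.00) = 718.06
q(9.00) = 2274.61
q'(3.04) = 100.64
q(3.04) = 111.15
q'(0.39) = 4.78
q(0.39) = -4.25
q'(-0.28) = -2.05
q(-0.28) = -4.77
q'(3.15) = 107.00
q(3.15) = 122.57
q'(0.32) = 3.73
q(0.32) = -4.54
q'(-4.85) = 138.93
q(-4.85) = -192.99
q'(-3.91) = 83.21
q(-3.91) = -89.67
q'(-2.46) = 24.41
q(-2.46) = -15.62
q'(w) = 7.83*w^2 + 9.32*w - 0.05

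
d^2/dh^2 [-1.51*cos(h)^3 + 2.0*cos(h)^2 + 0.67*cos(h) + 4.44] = 0.4625*cos(h) - 4.0*cos(2*h) + 3.3975*cos(3*h)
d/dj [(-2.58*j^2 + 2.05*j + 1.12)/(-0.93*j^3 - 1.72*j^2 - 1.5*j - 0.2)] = (-2.3994*j^4 + 3.813*j^3 + 10.5208*j^2 + 4.8848*j + 1.27)/(0.8649*j^6 + 3.1992*j^5 + 5.7484*j^4 + 5.532*j^3 + 2.938*j^2 + 0.6*j + 0.04)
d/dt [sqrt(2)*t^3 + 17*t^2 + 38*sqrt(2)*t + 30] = 3*sqrt(2)*t^2 + 34*t + 38*sqrt(2)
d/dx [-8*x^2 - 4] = -16*x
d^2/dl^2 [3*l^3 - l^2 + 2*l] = 18*l - 2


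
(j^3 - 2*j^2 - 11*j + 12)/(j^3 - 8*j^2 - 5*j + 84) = (j - 1)/(j - 7)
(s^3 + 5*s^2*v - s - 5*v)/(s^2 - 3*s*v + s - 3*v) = (s^2 + 5*s*v - s - 5*v)/(s - 3*v)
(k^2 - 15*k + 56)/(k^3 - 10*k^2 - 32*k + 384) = (k - 7)/(k^2 - 2*k - 48)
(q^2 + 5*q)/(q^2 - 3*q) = (q + 5)/(q - 3)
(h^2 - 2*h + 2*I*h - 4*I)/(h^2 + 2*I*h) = (h - 2)/h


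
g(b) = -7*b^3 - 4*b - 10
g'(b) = -21*b^2 - 4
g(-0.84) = -2.49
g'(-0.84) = -18.82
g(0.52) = -13.06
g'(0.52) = -9.68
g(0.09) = -10.37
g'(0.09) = -4.17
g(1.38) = -33.92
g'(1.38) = -43.99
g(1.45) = -37.14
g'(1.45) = -48.15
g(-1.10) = 3.72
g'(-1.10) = -29.41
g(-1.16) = 5.57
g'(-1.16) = -32.26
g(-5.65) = 1275.13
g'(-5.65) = -674.37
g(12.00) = -12154.00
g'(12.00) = -3028.00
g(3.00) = -211.00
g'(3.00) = -193.00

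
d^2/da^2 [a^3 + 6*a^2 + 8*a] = 6*a + 12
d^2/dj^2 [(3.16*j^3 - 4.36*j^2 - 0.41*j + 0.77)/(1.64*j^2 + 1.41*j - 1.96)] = (50.838456*j^3 - 124.060608*j^2 + 75.6126*j - 27.753054)/(4.410944*j^6 + 11.377008*j^5 - 6.033396*j^4 - 24.390603*j^3 + 7.210644*j^2 + 16.249968*j - 7.529536)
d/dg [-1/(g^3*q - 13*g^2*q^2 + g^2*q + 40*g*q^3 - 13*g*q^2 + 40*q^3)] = (3*g^2 - 26*g*q + 2*g + 40*q^2 - 13*q)/(q*(g^3 - 13*g^2*q + g^2 + 40*g*q^2 - 13*g*q + 40*q^2)^2)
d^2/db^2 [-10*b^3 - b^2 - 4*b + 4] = -60*b - 2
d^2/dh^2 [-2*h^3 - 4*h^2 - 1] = -12*h - 8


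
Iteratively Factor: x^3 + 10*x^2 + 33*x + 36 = (x + 4)*(x^2 + 6*x + 9) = (x + 3)*(x + 4)*(x + 3)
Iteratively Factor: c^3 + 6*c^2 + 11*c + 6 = (c + 1)*(c^2 + 5*c + 6) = (c + 1)*(c + 3)*(c + 2)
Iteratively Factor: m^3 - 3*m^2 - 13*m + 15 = (m + 3)*(m^2 - 6*m + 5) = (m - 1)*(m + 3)*(m - 5)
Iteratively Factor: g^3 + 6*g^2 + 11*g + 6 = (g + 1)*(g^2 + 5*g + 6) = (g + 1)*(g + 3)*(g + 2)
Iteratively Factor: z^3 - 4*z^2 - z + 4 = (z - 1)*(z^2 - 3*z - 4) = (z - 4)*(z - 1)*(z + 1)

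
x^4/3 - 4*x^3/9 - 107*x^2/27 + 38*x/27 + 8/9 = (x/3 + 1)*(x - 4)*(x - 2/3)*(x + 1/3)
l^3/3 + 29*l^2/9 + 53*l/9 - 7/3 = (l/3 + 1)*(l - 1/3)*(l + 7)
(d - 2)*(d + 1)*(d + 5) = d^3 + 4*d^2 - 7*d - 10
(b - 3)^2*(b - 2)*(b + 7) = b^4 - b^3 - 35*b^2 + 129*b - 126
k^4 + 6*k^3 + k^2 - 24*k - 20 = (k - 2)*(k + 1)*(k + 2)*(k + 5)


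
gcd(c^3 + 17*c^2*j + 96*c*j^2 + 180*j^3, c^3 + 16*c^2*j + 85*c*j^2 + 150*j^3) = c^2 + 11*c*j + 30*j^2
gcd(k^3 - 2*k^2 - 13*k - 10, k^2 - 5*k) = k - 5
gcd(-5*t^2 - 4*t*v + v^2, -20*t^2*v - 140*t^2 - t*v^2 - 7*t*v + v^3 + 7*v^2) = 5*t - v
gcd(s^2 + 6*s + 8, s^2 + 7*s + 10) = s + 2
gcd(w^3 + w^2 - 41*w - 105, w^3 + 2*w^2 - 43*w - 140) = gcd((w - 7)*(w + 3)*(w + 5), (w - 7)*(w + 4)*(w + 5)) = w^2 - 2*w - 35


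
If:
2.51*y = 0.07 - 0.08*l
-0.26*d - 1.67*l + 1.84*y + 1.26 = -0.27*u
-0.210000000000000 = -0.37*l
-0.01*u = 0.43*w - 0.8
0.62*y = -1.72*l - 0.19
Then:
No Solution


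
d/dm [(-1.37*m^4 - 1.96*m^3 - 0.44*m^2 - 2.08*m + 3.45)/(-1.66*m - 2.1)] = (6.8226*m^4 + 18.0152*m^3 + 13.0784*m^2 + 1.848*m + 10.095)/(2.7556*m^2 + 6.972*m + 4.41)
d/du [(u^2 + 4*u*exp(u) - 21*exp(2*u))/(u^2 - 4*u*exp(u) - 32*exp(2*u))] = (8*u^3 + 22*u^2*exp(u) - 8*u^2 + 212*u*exp(2*u) - 22*u*exp(u) - 212*exp(2*u))*exp(u)/(u^4 - 8*u^3*exp(u) - 48*u^2*exp(2*u) + 256*u*exp(3*u) + 1024*exp(4*u))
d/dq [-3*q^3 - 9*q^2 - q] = -9*q^2 - 18*q - 1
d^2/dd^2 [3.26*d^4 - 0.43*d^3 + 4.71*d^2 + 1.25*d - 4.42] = 39.12*d^2 - 2.58*d + 9.42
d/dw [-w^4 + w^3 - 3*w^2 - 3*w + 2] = -4*w^3 + 3*w^2 - 6*w - 3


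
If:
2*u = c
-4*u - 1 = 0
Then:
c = -1/2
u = -1/4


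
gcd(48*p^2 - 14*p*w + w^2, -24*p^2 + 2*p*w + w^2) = 1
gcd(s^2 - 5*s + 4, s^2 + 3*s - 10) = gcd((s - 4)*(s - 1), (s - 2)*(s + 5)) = 1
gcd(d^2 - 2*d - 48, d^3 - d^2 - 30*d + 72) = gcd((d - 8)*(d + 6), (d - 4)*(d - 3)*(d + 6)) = d + 6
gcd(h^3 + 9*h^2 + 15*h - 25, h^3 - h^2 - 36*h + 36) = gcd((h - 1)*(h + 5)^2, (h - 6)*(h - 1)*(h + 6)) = h - 1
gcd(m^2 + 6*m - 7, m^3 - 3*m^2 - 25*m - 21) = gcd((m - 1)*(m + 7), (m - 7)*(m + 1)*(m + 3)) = 1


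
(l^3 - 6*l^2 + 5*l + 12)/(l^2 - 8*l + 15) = (l^2 - 3*l - 4)/(l - 5)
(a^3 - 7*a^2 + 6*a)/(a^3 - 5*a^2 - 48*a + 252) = a*(a - 1)/(a^2 + a - 42)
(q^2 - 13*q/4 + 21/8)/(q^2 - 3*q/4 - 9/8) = (4*q - 7)/(4*q + 3)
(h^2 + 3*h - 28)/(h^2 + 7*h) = (h - 4)/h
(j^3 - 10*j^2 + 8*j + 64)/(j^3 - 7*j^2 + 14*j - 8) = (j^2 - 6*j - 16)/(j^2 - 3*j + 2)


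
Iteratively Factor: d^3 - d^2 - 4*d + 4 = (d - 2)*(d^2 + d - 2) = (d - 2)*(d - 1)*(d + 2)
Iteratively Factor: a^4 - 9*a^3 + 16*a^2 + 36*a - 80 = (a - 5)*(a^3 - 4*a^2 - 4*a + 16) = (a - 5)*(a + 2)*(a^2 - 6*a + 8) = (a - 5)*(a - 2)*(a + 2)*(a - 4)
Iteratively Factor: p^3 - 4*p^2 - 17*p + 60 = (p - 3)*(p^2 - p - 20) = (p - 3)*(p + 4)*(p - 5)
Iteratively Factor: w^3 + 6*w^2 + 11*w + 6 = (w + 2)*(w^2 + 4*w + 3) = (w + 1)*(w + 2)*(w + 3)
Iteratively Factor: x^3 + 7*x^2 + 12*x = (x + 3)*(x^2 + 4*x) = (x + 3)*(x + 4)*(x)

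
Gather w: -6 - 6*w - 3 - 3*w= -9*w - 9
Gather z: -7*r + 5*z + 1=-7*r + 5*z + 1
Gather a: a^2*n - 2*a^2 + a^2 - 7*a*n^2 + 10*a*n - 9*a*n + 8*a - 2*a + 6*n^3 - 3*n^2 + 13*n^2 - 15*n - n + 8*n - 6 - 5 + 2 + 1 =a^2*(n - 1) + a*(-7*n^2 + n + 6) + 6*n^3 + 10*n^2 - 8*n - 8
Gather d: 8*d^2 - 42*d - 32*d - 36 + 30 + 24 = 8*d^2 - 74*d + 18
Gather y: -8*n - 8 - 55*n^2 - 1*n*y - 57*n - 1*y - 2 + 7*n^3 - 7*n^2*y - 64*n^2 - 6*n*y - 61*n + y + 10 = 7*n^3 - 119*n^2 - 126*n + y*(-7*n^2 - 7*n)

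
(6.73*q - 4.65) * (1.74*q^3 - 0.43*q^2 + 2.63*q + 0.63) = 11.7102*q^4 - 10.9849*q^3 + 19.6994*q^2 - 7.9896*q - 2.9295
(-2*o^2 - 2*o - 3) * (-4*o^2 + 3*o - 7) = 8*o^4 + 2*o^3 + 20*o^2 + 5*o + 21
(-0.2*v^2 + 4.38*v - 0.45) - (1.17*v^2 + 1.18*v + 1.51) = -1.37*v^2 + 3.2*v - 1.96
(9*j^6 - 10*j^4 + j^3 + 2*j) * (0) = 0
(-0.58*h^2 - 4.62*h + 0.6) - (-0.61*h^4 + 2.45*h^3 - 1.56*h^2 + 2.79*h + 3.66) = 0.61*h^4 - 2.45*h^3 + 0.98*h^2 - 7.41*h - 3.06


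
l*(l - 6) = l^2 - 6*l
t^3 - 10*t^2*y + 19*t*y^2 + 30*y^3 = (t - 6*y)*(t - 5*y)*(t + y)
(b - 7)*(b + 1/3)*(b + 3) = b^3 - 11*b^2/3 - 67*b/3 - 7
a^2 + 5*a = a*(a + 5)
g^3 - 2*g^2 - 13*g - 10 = (g - 5)*(g + 1)*(g + 2)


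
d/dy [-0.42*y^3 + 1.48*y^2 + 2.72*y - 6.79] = -1.26*y^2 + 2.96*y + 2.72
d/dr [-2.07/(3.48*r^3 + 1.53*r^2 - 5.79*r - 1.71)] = (21.6108*r^2 + 6.3342*r - 11.9853)/(3.48*r^3 + 1.53*r^2 - 5.79*r - 1.71)^2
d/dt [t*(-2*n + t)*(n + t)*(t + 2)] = -4*n^2*t - 4*n^2 - 3*n*t^2 - 4*n*t + 4*t^3 + 6*t^2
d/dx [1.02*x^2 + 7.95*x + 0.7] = 2.04*x + 7.95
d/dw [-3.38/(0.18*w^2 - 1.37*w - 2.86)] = (1.2168*w - 4.6306)/(-0.18*w^2 + 1.37*w + 2.86)^2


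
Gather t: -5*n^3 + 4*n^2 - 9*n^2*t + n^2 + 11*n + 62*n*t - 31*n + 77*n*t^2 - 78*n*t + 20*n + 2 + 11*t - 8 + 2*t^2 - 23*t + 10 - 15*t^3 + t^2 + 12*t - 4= -5*n^3 + 5*n^2 - 15*t^3 + t^2*(77*n + 3) + t*(-9*n^2 - 16*n)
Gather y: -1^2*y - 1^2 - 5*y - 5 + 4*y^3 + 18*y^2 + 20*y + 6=4*y^3 + 18*y^2 + 14*y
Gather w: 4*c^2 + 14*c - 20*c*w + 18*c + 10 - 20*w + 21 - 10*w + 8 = 4*c^2 + 32*c + w*(-20*c - 30) + 39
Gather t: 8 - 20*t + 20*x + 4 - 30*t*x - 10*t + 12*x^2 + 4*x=t*(-30*x - 30) + 12*x^2 + 24*x + 12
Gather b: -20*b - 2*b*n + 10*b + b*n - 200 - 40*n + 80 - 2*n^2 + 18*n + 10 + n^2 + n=b*(-n - 10) - n^2 - 21*n - 110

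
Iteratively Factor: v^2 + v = (v)*(v + 1)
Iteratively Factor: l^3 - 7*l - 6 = (l - 3)*(l^2 + 3*l + 2) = (l - 3)*(l + 1)*(l + 2)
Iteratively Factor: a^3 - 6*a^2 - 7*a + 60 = (a - 4)*(a^2 - 2*a - 15) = (a - 5)*(a - 4)*(a + 3)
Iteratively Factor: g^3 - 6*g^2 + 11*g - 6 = (g - 2)*(g^2 - 4*g + 3) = (g - 3)*(g - 2)*(g - 1)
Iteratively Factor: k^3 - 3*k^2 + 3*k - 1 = (k - 1)*(k^2 - 2*k + 1) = (k - 1)^2*(k - 1)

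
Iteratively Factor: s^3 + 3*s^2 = (s)*(s^2 + 3*s) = s^2*(s + 3)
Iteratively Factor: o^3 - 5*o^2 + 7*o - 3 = (o - 3)*(o^2 - 2*o + 1) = (o - 3)*(o - 1)*(o - 1)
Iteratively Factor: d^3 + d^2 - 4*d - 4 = (d + 1)*(d^2 - 4) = (d + 1)*(d + 2)*(d - 2)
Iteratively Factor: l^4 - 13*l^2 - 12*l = (l + 3)*(l^3 - 3*l^2 - 4*l) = l*(l + 3)*(l^2 - 3*l - 4) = l*(l - 4)*(l + 3)*(l + 1)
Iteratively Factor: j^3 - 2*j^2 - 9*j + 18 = (j - 2)*(j^2 - 9) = (j - 3)*(j - 2)*(j + 3)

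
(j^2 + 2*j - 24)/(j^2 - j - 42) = (j - 4)/(j - 7)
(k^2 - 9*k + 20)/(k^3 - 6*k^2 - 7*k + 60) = 1/(k + 3)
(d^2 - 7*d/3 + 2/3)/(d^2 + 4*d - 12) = (d - 1/3)/(d + 6)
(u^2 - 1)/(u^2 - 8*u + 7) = (u + 1)/(u - 7)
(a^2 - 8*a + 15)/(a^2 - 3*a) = (a - 5)/a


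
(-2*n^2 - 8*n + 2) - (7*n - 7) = -2*n^2 - 15*n + 9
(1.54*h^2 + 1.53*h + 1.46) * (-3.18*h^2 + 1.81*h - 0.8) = -4.8972*h^4 - 2.078*h^3 - 3.1055*h^2 + 1.4186*h - 1.168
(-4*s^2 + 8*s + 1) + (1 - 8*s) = 2 - 4*s^2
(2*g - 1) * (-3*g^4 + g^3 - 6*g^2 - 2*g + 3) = -6*g^5 + 5*g^4 - 13*g^3 + 2*g^2 + 8*g - 3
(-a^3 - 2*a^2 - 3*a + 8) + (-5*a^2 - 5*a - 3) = -a^3 - 7*a^2 - 8*a + 5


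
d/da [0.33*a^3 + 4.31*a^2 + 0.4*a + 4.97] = 0.99*a^2 + 8.62*a + 0.4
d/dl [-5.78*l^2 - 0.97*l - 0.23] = -11.56*l - 0.97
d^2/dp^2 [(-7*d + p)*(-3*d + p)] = 2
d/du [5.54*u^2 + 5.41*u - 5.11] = 11.08*u + 5.41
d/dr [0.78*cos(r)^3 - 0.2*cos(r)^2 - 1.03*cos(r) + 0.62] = (-2.34*cos(r)^2 + 0.4*cos(r) + 1.03)*sin(r)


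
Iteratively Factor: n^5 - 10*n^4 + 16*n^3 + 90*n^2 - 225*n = (n - 5)*(n^4 - 5*n^3 - 9*n^2 + 45*n) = n*(n - 5)*(n^3 - 5*n^2 - 9*n + 45) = n*(n - 5)*(n + 3)*(n^2 - 8*n + 15) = n*(n - 5)^2*(n + 3)*(n - 3)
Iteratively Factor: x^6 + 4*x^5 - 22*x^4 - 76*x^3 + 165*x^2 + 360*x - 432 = (x + 3)*(x^5 + x^4 - 25*x^3 - x^2 + 168*x - 144) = (x + 3)*(x + 4)*(x^4 - 3*x^3 - 13*x^2 + 51*x - 36) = (x + 3)*(x + 4)^2*(x^3 - 7*x^2 + 15*x - 9) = (x - 1)*(x + 3)*(x + 4)^2*(x^2 - 6*x + 9) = (x - 3)*(x - 1)*(x + 3)*(x + 4)^2*(x - 3)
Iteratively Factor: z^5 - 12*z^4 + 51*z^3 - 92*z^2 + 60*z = (z - 2)*(z^4 - 10*z^3 + 31*z^2 - 30*z) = (z - 5)*(z - 2)*(z^3 - 5*z^2 + 6*z) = z*(z - 5)*(z - 2)*(z^2 - 5*z + 6) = z*(z - 5)*(z - 3)*(z - 2)*(z - 2)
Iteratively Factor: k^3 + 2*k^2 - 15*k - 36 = (k + 3)*(k^2 - k - 12) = (k - 4)*(k + 3)*(k + 3)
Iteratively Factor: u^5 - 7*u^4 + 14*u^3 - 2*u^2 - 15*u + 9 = (u + 1)*(u^4 - 8*u^3 + 22*u^2 - 24*u + 9) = (u - 3)*(u + 1)*(u^3 - 5*u^2 + 7*u - 3) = (u - 3)^2*(u + 1)*(u^2 - 2*u + 1) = (u - 3)^2*(u - 1)*(u + 1)*(u - 1)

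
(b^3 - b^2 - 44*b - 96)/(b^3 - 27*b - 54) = (b^2 - 4*b - 32)/(b^2 - 3*b - 18)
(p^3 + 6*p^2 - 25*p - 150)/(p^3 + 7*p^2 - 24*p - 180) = (p + 5)/(p + 6)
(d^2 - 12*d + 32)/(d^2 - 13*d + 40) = (d - 4)/(d - 5)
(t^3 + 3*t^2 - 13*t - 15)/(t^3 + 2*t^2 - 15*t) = (t + 1)/t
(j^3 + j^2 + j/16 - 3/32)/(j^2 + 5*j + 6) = (j^3 + j^2 + j/16 - 3/32)/(j^2 + 5*j + 6)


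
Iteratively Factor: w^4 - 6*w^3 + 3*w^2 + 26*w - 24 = (w + 2)*(w^3 - 8*w^2 + 19*w - 12) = (w - 4)*(w + 2)*(w^2 - 4*w + 3) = (w - 4)*(w - 1)*(w + 2)*(w - 3)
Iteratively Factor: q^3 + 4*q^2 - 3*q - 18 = (q - 2)*(q^2 + 6*q + 9) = (q - 2)*(q + 3)*(q + 3)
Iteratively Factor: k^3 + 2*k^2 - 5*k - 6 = (k + 3)*(k^2 - k - 2) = (k - 2)*(k + 3)*(k + 1)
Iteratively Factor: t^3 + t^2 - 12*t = (t + 4)*(t^2 - 3*t) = t*(t + 4)*(t - 3)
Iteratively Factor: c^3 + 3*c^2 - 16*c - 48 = (c - 4)*(c^2 + 7*c + 12) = (c - 4)*(c + 4)*(c + 3)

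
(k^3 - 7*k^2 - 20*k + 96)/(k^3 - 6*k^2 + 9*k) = (k^2 - 4*k - 32)/(k*(k - 3))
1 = 1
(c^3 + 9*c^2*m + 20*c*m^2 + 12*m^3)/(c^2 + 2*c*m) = c + 7*m + 6*m^2/c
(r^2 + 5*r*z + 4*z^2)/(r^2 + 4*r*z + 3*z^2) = (r + 4*z)/(r + 3*z)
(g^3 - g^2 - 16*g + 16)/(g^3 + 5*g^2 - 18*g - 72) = (g^2 + 3*g - 4)/(g^2 + 9*g + 18)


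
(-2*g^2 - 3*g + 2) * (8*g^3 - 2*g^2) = -16*g^5 - 20*g^4 + 22*g^3 - 4*g^2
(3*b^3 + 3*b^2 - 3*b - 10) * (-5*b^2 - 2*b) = -15*b^5 - 21*b^4 + 9*b^3 + 56*b^2 + 20*b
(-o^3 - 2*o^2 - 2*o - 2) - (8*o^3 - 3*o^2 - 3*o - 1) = -9*o^3 + o^2 + o - 1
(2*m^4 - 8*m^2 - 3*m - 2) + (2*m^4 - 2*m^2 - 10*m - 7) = 4*m^4 - 10*m^2 - 13*m - 9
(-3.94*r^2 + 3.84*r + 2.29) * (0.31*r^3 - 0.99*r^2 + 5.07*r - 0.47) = -1.2214*r^5 + 5.091*r^4 - 23.0675*r^3 + 19.0535*r^2 + 9.8055*r - 1.0763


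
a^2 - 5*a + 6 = (a - 3)*(a - 2)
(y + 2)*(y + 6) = y^2 + 8*y + 12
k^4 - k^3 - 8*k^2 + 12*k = k*(k - 2)^2*(k + 3)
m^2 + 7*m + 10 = (m + 2)*(m + 5)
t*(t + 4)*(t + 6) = t^3 + 10*t^2 + 24*t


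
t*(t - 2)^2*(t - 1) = t^4 - 5*t^3 + 8*t^2 - 4*t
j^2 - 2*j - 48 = (j - 8)*(j + 6)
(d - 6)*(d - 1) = d^2 - 7*d + 6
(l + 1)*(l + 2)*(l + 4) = l^3 + 7*l^2 + 14*l + 8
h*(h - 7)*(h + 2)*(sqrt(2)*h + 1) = sqrt(2)*h^4 - 5*sqrt(2)*h^3 + h^3 - 14*sqrt(2)*h^2 - 5*h^2 - 14*h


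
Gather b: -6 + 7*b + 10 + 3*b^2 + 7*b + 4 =3*b^2 + 14*b + 8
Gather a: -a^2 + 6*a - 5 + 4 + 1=-a^2 + 6*a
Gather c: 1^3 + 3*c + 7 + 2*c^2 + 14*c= 2*c^2 + 17*c + 8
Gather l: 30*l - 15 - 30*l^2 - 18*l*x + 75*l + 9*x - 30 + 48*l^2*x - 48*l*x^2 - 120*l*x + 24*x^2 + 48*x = l^2*(48*x - 30) + l*(-48*x^2 - 138*x + 105) + 24*x^2 + 57*x - 45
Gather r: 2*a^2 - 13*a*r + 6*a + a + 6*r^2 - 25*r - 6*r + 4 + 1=2*a^2 + 7*a + 6*r^2 + r*(-13*a - 31) + 5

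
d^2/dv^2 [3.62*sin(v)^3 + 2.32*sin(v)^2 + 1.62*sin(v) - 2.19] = -4.335*sin(v) + 8.145*sin(3*v) + 4.64*cos(2*v)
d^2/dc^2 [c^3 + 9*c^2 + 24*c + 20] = 6*c + 18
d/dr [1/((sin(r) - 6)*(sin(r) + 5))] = (-sin(2*r) + cos(r))/((sin(r) - 6)^2*(sin(r) + 5)^2)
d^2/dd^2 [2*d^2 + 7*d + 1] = 4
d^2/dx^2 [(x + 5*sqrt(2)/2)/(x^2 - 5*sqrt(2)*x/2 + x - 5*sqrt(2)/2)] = 2*((2*x + 5*sqrt(2))*(4*x - 5*sqrt(2) + 2)^2 - 4*(3*x + 1)*(2*x^2 - 5*sqrt(2)*x + 2*x - 5*sqrt(2)))/(2*x^2 - 5*sqrt(2)*x + 2*x - 5*sqrt(2))^3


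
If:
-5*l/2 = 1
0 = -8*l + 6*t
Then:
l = -2/5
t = -8/15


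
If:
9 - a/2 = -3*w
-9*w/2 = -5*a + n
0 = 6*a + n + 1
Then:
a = -58/41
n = 307/41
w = -398/123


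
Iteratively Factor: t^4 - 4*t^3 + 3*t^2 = (t - 3)*(t^3 - t^2) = (t - 3)*(t - 1)*(t^2) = t*(t - 3)*(t - 1)*(t)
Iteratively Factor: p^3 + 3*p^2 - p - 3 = (p + 1)*(p^2 + 2*p - 3) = (p - 1)*(p + 1)*(p + 3)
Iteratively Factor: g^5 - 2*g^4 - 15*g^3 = (g)*(g^4 - 2*g^3 - 15*g^2) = g^2*(g^3 - 2*g^2 - 15*g) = g^2*(g - 5)*(g^2 + 3*g) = g^2*(g - 5)*(g + 3)*(g)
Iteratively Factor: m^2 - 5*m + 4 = (m - 1)*(m - 4)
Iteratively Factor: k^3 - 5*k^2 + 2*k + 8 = (k + 1)*(k^2 - 6*k + 8) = (k - 2)*(k + 1)*(k - 4)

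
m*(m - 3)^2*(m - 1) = m^4 - 7*m^3 + 15*m^2 - 9*m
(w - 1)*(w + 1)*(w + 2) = w^3 + 2*w^2 - w - 2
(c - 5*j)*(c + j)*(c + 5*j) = c^3 + c^2*j - 25*c*j^2 - 25*j^3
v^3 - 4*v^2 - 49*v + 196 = (v - 7)*(v - 4)*(v + 7)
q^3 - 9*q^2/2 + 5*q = q*(q - 5/2)*(q - 2)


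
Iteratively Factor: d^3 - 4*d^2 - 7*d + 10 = (d - 1)*(d^2 - 3*d - 10) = (d - 1)*(d + 2)*(d - 5)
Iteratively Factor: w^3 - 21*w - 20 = (w + 1)*(w^2 - w - 20) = (w + 1)*(w + 4)*(w - 5)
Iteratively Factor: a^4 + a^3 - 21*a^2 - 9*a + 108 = (a - 3)*(a^3 + 4*a^2 - 9*a - 36) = (a - 3)*(a + 3)*(a^2 + a - 12) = (a - 3)*(a + 3)*(a + 4)*(a - 3)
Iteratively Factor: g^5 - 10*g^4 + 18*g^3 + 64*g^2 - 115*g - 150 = (g + 1)*(g^4 - 11*g^3 + 29*g^2 + 35*g - 150) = (g + 1)*(g + 2)*(g^3 - 13*g^2 + 55*g - 75) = (g - 5)*(g + 1)*(g + 2)*(g^2 - 8*g + 15) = (g - 5)^2*(g + 1)*(g + 2)*(g - 3)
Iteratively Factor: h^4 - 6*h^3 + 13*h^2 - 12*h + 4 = (h - 2)*(h^3 - 4*h^2 + 5*h - 2) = (h - 2)*(h - 1)*(h^2 - 3*h + 2) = (h - 2)*(h - 1)^2*(h - 2)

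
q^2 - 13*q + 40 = (q - 8)*(q - 5)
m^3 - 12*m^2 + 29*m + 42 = (m - 7)*(m - 6)*(m + 1)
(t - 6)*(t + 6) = t^2 - 36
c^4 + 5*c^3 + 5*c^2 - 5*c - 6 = (c - 1)*(c + 1)*(c + 2)*(c + 3)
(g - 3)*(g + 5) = g^2 + 2*g - 15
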